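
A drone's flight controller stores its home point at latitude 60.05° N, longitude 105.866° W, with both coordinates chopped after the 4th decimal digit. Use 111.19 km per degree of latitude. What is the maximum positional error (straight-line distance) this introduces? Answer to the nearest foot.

Truncating at 4 decimal places can drop up to a full unit in the last place, so each coordinate may be off by as much as 0.0001°.
N–S: 0.0001° × 111190 m/° = 11.119 m.
E–W at 60.05°: 0.0001° × 111190 × cos 60.05° = 0.0001 × 111190 × 0.4992 ≈ 5.55109 m.
Combining orthogonally: (11.119² + 5.55109²)^½ ≈ 12.4277 m.
In feet: 12.4277 m ÷ 0.3048 ≈ 40.773 ft.

41 feet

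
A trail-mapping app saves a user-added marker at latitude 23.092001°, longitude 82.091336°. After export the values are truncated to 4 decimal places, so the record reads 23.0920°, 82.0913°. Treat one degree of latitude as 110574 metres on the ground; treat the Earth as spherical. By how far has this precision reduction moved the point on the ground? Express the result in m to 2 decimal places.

The latitude changed by +0.000001° and the longitude by +0.000036°.
North–south shift: 0.000001 × 110574 = 0.110574 m.
E–W at 23.092°: 0.000036° × 110574 × cos 23.092° = 0.000036 × 110574 × 0.9199 ≈ 3.66172 m.
Distance: √(0.110574² + 3.66172²) ≈ 3.66339 m.

3.66 m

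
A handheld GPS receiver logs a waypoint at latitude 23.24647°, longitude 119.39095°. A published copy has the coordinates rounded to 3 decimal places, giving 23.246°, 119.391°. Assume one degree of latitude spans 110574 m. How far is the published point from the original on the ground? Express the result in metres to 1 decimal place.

The latitude changed by +0.00047° and the longitude by -0.00005°.
North–south shift: 0.00047 × 110574 = 51.9698 m.
E–W at 23.246°: -0.00005° × 110574 × cos 23.246° = -0.00005 × 110574 × 0.9188 ≈ -5.07987 m.
Combined displacement = (51.9698² + 5.07987²)^½ ≈ 52.2175 m.

52.2 metres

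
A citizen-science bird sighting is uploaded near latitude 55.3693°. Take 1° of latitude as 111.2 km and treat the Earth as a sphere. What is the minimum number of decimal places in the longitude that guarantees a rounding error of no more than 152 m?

At 55.3693° one degree of longitude covers 111200 × cos 55.3693° ≈ 111200 × 0.5683 ≈ 63193.3 m.
N decimal places → at most half a unit in the last place, 0.5 × 10⁻ᴺ° = 63193.3/2 × 10⁻ᴺ m.
Need 0.5 × 63193.3 × 10⁻ᴺ ≤ 152 → 10⁻ᴺ ≤ 4.811e-03, so N ≥ 2.32.
At 2 places the error can reach 316 m, but 3 places keeps it to 31.6 m.

3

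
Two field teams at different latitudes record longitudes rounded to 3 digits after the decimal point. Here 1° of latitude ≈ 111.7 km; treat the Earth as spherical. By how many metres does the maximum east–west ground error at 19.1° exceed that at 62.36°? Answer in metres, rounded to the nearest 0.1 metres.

Rounding to 3 decimal places leaves the longitude within ±0.0005° of the true value.
Error at 19.1° = 0.0005° × 111700 × cos 19.1° ≈ 55.85 × 0.9449 = 52.775 m.
At 62.36°: 0.0005° × 111700 × cos 62.36° = 0.0005 × 111700 × 0.4639 ≈ 25.91 m.
So the lower-latitude error exceeds the higher by 52.775 − 25.91 = 26.866 m.

26.9 metres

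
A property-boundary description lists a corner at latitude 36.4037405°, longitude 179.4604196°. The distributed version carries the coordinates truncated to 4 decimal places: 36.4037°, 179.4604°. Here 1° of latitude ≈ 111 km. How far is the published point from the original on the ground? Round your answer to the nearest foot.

16 feet

Δlat = 36.4037405 − 36.4037 = +0.0000405°; Δlon = 179.4604196 − 179.4604 = +0.0000196°.
N–S: 0.0000405° × 111000 m/° = 4.4955 m.
East–west at this latitude: 0.0000196° × 111000 × cos 36.4037° ≈ 0.0000196 × 89339 = 1.75104 m.
Hypotenuse of the two orthogonal shifts: √(4.4955² + 1.75104²) = 4.82449 m.
Converting: 4.82449 m × 3.2808 ft/m ≈ 15.828 ft.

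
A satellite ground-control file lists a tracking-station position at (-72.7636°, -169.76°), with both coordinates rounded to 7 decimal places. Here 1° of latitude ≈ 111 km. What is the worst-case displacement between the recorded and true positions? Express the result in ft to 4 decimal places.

0.0190 ft

Rounding to 7 decimal places leaves each coordinate within ±5e-08° of the true value.
North–south component: 5e-08° × 111000 = 0.00555 m.
Longitude error → 5e-08 × 111000 × cos 72.7636° = 5e-08 × 111000 × 0.2963 ≈ 0.00164455 m.
The two errors are perpendicular, so the maximum displacement is √(0.00555² + 0.00164455²) ≈ 0.00578853 m.
In feet: 0.00578853 m ÷ 0.3048 ≈ 0.018991 ft.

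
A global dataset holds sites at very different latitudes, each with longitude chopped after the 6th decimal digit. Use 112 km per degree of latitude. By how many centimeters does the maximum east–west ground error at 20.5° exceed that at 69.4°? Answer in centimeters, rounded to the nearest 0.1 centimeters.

Truncating at 6 decimal places can drop up to a full unit in the last place, so the longitude may be off by as much as 1e-06°.
Error at 20.5° = 1e-06° × 112000 × cos 20.5° ≈ 0.112 × 0.9367 = 0.10491 m.
Error at 69.4° = 1e-06° × 112000 × cos 69.4° ≈ 0.112 × 0.3518 = 0.039406 m.
So the lower-latitude error exceeds the higher by 0.10491 − 0.039406 = 0.065501 m.
That is 0.065501 m = 6.5501 cm.

6.6 centimeters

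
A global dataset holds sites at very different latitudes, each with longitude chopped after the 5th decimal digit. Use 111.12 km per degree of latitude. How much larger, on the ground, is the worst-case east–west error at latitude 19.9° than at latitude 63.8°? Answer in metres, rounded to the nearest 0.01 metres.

Truncating at 5 decimal places can drop up to a full unit in the last place, so the longitude may be off by as much as 1e-05°.
At 19.9°: 1e-05° × 111120 × cos 19.9° = 1e-05 × 111120 × 0.9403 ≈ 1.0448 m.
At 63.8°: 1e-05° × 111120 × cos 63.8° = 1e-05 × 111120 × 0.4415 ≈ 0.4906 m.
Difference: 1.0448 − 0.4906 = 0.55425 m.

0.55 metres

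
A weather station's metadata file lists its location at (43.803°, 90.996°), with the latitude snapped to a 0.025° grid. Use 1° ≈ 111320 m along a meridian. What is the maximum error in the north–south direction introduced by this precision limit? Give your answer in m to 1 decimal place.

With a 0.025° grid the true value lies within half a step, ±0.025°/2 = ±0.0125°, of the stored one.
Along the meridian that is 0.0125° × 111320 m/° = 1391.5 m.

1391.5 m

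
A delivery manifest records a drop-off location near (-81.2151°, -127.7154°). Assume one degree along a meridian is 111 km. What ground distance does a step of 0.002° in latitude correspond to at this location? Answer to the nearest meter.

222 meters

Along a meridian 0.002° is 0.002 × 111000 = 222 m.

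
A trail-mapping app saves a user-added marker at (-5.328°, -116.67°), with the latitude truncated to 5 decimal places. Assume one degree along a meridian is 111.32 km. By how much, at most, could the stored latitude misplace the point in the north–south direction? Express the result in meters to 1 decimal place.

Truncating at 5 decimal places can drop up to a full unit in the last place, so the latitude may be off by as much as 1e-05°.
So the N–S error is at most 1e-05 × 111320 = 1.1132 m.

1.1 meters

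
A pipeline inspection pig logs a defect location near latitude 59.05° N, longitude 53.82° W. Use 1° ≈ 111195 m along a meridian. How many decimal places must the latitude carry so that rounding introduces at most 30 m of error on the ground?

One degree of latitude covers 111195 m.
N decimal places → at most half a unit in the last place, 0.5 × 10⁻ᴺ° = 111195/2 × 10⁻ᴺ m.
Setting 55597.5 × 10⁻ᴺ ≤ 30 gives 10ᴺ ≥ 1853, i.e. N ≥ 3.27.
So 4 decimal places suffice (5.56 m); 3 would allow up to 55.6 m.

4 decimal places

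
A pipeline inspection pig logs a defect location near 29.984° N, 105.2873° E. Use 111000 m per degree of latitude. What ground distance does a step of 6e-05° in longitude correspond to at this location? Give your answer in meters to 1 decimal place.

5.8 meters

At 29.984° a degree of longitude is 111000 × cos 29.984° ≈ 96144.3 m, so 6e-05° corresponds to 5.76866 m.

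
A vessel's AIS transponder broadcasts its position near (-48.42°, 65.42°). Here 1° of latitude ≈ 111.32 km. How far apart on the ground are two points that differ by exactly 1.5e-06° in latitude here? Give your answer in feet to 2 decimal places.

0.55 feet

Along a meridian 1.5e-06° is 1.5e-06 × 111320 = 0.16698 m.
Converting: 0.16698 m × 3.2808 ft/m ≈ 0.54783 ft.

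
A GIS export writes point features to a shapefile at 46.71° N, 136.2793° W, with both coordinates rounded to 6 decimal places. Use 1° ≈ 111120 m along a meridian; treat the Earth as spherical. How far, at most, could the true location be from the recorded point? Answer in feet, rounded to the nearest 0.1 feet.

Rounding to 6 decimal places leaves each coordinate within ±5e-07° of the true value.
N–S: 5e-07° × 111120 m/° = 0.05556 m.
E–W at 46.71°: 5e-07° × 111120 × cos 46.71° = 5e-07 × 111120 × 0.6857 ≈ 0.038097 m.
Combining orthogonally: (0.05556² + 0.038097²)^½ ≈ 0.0673669 m.
Converting: 0.0673669 m × 3.2808 ft/m ≈ 0.22102 ft.

0.2 feet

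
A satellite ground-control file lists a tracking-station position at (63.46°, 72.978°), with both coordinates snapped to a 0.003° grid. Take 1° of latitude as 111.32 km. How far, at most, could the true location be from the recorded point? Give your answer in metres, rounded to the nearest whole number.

183 metres

With a 0.003° grid the true value lies within half a step, ±0.003°/2 = ±0.0015°, of the stored one.
Latitude error → 0.0015 × 111320 = 166.98 m along the meridian.
Longitude error → 0.0015 × 111320 × cos 63.46° = 0.0015 × 111320 × 0.4468 ≈ 74.6104 m.
Combining orthogonally: (166.98² + 74.6104²)^½ ≈ 182.891 m.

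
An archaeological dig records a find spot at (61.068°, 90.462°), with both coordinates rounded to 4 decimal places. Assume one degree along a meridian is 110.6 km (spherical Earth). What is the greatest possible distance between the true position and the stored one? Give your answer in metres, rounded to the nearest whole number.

6 metres

Rounding to 4 decimal places leaves each coordinate within ±5e-05° of the true value.
N–S: 5e-05° × 110600 m/° = 5.53 m.
E–W at 61.068°: 5e-05° × 110600 × cos 61.068° = 5e-05 × 110600 × 0.4838 ≈ 2.67526 m.
Worst case both components are at the extreme and orthogonal: √(5.53² + 2.67526²) ≈ 6.14312 m.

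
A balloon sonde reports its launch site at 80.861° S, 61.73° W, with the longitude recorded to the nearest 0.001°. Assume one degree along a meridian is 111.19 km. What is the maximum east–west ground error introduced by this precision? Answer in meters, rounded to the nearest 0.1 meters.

8.8 meters

Rounding to 3 decimal places leaves the longitude within ±0.0005° of the true value.
At latitude 80.861° a degree of longitude spans 111190 m × cos 80.861° = 111190 × 0.1588 ≈ 17660.3 m.
East–west error: 0.0005° × 17660.3 m/° ≈ 8.83016 m.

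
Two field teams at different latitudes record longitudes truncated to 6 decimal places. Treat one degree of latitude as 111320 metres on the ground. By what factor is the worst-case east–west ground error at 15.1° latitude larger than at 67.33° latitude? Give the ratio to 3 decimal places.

2.505

Truncating at 6 decimal places can drop up to a full unit in the last place, so the longitude may be off by as much as 1e-06°.
Error at 15.1° = 1e-06° × 111320 × cos 15.1° ≈ 0.11132 × 0.9655 = 0.10748 m.
Error at 67.33° = 1e-06° × 111320 × cos 67.33° ≈ 0.11132 × 0.3854 = 0.042905 m.
Ratio: 0.10748 / 0.042905 = cos 15.1° / cos 67.33° ≈ 2.5050.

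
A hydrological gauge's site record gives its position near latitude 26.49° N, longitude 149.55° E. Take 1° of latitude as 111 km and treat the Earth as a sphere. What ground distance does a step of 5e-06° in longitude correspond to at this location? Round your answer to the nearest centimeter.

At 26.49° a degree of longitude is 111000 × cos 26.49° ≈ 99346.4 m, so 5e-06° corresponds to 0.496732 m.
That is 0.496732 m = 49.673 cm.

50 centimeters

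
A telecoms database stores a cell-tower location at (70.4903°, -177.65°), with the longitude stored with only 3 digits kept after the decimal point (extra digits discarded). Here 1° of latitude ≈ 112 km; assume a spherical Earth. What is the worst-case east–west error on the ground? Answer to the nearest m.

37 m

Truncating at 3 decimal places can drop up to a full unit in the last place, so the longitude may be off by as much as 0.001°.
Parallels shrink by cos φ, so at 70.4903° a degree of longitude is 112000 × 0.3340 ≈ 37404.2 m.
Maximum E–W displacement: 0.001 × 37404.2 = 37.4042 m.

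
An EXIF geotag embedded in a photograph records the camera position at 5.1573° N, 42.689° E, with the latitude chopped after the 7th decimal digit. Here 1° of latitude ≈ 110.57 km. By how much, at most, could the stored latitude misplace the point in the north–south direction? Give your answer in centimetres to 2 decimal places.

Truncating at 7 decimal places can drop up to a full unit in the last place, so the latitude may be off by as much as 1e-07°.
North–south distance: 1e-07° × 110570 m/° = 0.011057 m.
That is 0.011057 m = 1.1057 cm.

1.11 centimetres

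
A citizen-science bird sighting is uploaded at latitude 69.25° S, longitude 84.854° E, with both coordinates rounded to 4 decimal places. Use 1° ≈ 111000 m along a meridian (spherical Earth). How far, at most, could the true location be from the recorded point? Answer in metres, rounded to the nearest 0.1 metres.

Rounding to 4 decimal places leaves each coordinate within ±5e-05° of the true value.
N–S: 5e-05° × 111000 m/° = 5.55 m.
E–W at 69.25°: 5e-05° × 111000 × cos 69.25° = 5e-05 × 111000 × 0.3543 ≈ 1.96632 m.
The two errors are perpendicular, so the maximum displacement is √(5.55² + 1.96632²) ≈ 5.88803 m.

5.9 metres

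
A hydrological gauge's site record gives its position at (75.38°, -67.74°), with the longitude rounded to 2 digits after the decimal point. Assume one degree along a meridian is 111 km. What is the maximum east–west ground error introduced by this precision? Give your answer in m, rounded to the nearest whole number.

Rounding to 2 decimal places leaves the longitude within ±0.005° of the true value.
At latitude 75.38° a degree of longitude spans 111000 m × cos 75.38° = 111000 × 0.2524 ≈ 28017.2 m.
East–west error: 0.005° × 28017.2 m/° ≈ 140.086 m.

140 m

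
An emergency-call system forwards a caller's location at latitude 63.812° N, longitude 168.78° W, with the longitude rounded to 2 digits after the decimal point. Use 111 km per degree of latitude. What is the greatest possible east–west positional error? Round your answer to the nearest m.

Rounding to 2 decimal places leaves the longitude within ±0.005° of the true value.
Parallels shrink by cos φ, so at 63.812° a degree of longitude is 111000 × 0.4413 ≈ 48986.3 m.
So at most 0.005° × 48986.3 ≈ 244.931 m east–west.

245 m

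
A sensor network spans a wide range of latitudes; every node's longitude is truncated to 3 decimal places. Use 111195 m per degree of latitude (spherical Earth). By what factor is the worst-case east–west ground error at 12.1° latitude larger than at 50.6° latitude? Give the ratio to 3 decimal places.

1.540

Truncating at 3 decimal places can drop up to a full unit in the last place, so the longitude may be off by as much as 0.001°.
Error at 12.1° = 0.001° × 111195 × cos 12.1° ≈ 111.2 × 0.9778 = 108.72 m.
At 50.6°: 0.001° × 111195 × cos 50.6° = 0.001 × 111195 × 0.6347 ≈ 70.579 m.
The ratio reduces to cos 12.1° / cos 50.6° = 0.9778/0.6347 ≈ 1.5405.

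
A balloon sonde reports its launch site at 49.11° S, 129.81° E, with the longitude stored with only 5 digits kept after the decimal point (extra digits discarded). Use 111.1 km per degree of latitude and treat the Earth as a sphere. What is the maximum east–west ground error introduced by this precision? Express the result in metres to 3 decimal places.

0.727 metres

Truncating at 5 decimal places can drop up to a full unit in the last place, so the longitude may be off by as much as 1e-05°.
At latitude 49.11° a degree of longitude spans 111100 m × cos 49.11° = 111100 × 0.6546 ≈ 72727 m.
East–west error: 1e-05° × 72727 m/° ≈ 0.72727 m.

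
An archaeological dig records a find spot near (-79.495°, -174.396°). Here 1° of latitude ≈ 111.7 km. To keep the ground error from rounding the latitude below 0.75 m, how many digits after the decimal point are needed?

One degree of latitude covers 111700 m.
Rounding to N decimal places gives at most 0.5 × 10⁻ᴺ degrees of error, i.e. 0.5 × 10⁻ᴺ × 111700 m.
Setting 55850 × 10⁻ᴺ ≤ 0.75 gives 10ᴺ ≥ 7.447e+04, i.e. N ≥ 4.87.
N = 4 would give 5.58 m (too coarse); N = 5 gives 0.558 m ≤ 0.75 m.

5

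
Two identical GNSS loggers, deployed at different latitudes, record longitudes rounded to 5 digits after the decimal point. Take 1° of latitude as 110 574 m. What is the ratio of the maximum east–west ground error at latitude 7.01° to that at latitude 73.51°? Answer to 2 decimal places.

3.50

Rounding to 5 decimal places leaves the longitude within ±5e-06° of the true value.
At 7.01°: 5e-06° × 110574 × cos 7.01° = 5e-06 × 110574 × 0.9925 ≈ 0.54874 m.
Error at 73.51° = 5e-06° × 110574 × cos 73.51° ≈ 0.55287 × 0.2838 = 0.15693 m.
Ratio: 0.54874 / 0.15693 = cos 7.01° / cos 73.51° ≈ 3.4967.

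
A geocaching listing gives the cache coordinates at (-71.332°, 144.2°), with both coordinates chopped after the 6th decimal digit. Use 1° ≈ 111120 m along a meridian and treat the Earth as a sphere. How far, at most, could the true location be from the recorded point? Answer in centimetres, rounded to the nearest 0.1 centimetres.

11.7 centimetres

Truncating at 6 decimal places can drop up to a full unit in the last place, so each coordinate may be off by as much as 1e-06°.
Latitude error → 1e-06 × 111120 = 0.11112 m along the meridian.
E–W at 71.332°: 1e-06° × 111120 × cos 71.332° = 1e-06 × 111120 × 0.3201 ≈ 0.0355677 m.
Worst case both components are at the extreme and orthogonal: √(0.11112² + 0.0355677²) ≈ 0.116674 m.
That is 0.116674 m = 11.667 cm.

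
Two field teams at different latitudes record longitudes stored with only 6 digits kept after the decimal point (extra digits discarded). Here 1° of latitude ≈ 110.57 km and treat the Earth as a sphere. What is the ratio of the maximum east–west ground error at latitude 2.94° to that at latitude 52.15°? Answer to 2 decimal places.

1.63

Truncating at 6 decimal places can drop up to a full unit in the last place, so the longitude may be off by as much as 1e-06°.
Error at 2.94° = 1e-06° × 110570 × cos 2.94° ≈ 0.11057 × 0.9987 = 0.11042 m.
At 52.15°: 1e-06° × 110570 × cos 52.15° = 1e-06 × 110570 × 0.6136 ≈ 0.067845 m.
The ratio reduces to cos 2.94° / cos 52.15° = 0.9987/0.6136 ≈ 1.6276.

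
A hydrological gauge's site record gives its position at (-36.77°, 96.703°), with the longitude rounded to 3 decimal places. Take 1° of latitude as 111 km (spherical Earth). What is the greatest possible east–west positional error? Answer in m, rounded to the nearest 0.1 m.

44.5 m

Rounding to 3 decimal places leaves the longitude within ±0.0005° of the true value.
One degree of longitude at 36.77° is 111000 × cos 36.77° ≈ 111000 × 0.8010 = 88916 m.
Maximum E–W displacement: 0.0005 × 88916 = 44.458 m.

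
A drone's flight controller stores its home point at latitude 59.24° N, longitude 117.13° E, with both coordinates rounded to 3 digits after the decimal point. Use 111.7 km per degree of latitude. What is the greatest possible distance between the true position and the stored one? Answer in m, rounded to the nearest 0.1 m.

62.7 m

Rounding to 3 decimal places leaves each coordinate within ±0.0005° of the true value.
North–south component: 0.0005° × 111700 = 55.85 m.
Longitude error → 0.0005 × 111700 × cos 59.24° = 0.0005 × 111700 × 0.5114 ≈ 28.5641 m.
The two errors are perpendicular, so the maximum displacement is √(55.85² + 28.5641²) ≈ 62.7306 m.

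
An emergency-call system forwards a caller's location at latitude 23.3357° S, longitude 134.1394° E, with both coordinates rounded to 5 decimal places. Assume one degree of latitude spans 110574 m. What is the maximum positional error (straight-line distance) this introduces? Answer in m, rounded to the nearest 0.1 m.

0.8 m

Rounding to 5 decimal places leaves each coordinate within ±5e-06° of the true value.
Latitude error → 5e-06 × 110574 = 0.55287 m along the meridian.
Longitude error → 5e-06 × 110574 × cos 23.3357° = 5e-06 × 110574 × 0.9182 ≈ 0.507645 m.
Combining orthogonally: (0.55287² + 0.507645²)^½ ≈ 0.750579 m.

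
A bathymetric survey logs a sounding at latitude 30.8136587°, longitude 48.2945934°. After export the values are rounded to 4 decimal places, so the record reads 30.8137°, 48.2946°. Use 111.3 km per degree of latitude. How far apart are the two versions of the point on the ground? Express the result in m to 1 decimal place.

4.6 m

Δlat = 30.8136587 − 30.8137 = -0.0000413°; Δlon = 48.2945934 − 48.2946 = -0.0000066°.
North–south shift: -0.0000413 × 111300 = -4.59669 m.
East–west at this latitude: -0.0000066° × 111300 × cos 30.8137° ≈ -0.0000066 × 95588.6 = -0.630885 m.
Combined displacement = (4.59669² + 0.630885²)^½ ≈ 4.63978 m.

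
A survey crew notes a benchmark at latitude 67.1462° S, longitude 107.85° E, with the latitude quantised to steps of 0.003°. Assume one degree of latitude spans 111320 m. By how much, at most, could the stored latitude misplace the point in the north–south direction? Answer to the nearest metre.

With a 0.003° grid the true value lies within half a step, ±0.003°/2 = ±0.0015°, of the stored one.
North–south distance: 0.0015° × 111320 m/° = 166.98 m.

167 metres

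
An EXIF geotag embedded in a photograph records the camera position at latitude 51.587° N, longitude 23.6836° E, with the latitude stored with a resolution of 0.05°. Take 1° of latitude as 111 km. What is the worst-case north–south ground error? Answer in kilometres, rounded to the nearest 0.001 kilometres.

With a 0.05° grid the true value lies within half a step, ±0.05°/2 = ±0.025°, of the stored one.
So the N–S error is at most 0.025 × 111000 = 2775 m.
That is 2775 m = 2.775 km.

2.775 kilometres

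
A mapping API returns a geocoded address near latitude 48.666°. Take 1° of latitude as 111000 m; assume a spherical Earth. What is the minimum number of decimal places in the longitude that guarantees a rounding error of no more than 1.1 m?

5

At 48.666° one degree of longitude covers 111000 × cos 48.666° ≈ 111000 × 0.6604 ≈ 73309.7 m.
With N decimal places the half-ulp bound is 0.5·10⁻ᴺ°, or 0.5·10⁻ᴺ × 73309.7 m on the ground.
Setting 36654.8 × 10⁻ᴺ ≤ 1.1 gives 10ᴺ ≥ 3.332e+04, i.e. N ≥ 4.52.
N = 4 would give 3.67 m (too coarse); N = 5 gives 0.367 m ≤ 1.1 m.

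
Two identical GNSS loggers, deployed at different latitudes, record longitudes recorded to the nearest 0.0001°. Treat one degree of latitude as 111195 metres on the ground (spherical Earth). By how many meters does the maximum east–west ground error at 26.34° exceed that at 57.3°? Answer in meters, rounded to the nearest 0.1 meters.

2.0 meters

Rounding to 4 decimal places leaves the longitude within ±5e-05° of the true value.
At 26.34°: 5e-05° × 111195 × cos 26.34° = 5e-05 × 111195 × 0.8962 ≈ 4.9825 m.
At 57.3°: 5e-05° × 111195 × cos 57.3° = 5e-05 × 111195 × 0.5402 ≈ 3.0036 m.
Difference: 4.9825 − 3.0036 = 1.9789 m.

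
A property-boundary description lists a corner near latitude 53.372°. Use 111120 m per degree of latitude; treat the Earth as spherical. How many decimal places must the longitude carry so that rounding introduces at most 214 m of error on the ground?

3 decimal places

At 53.372° one degree of longitude covers 111120 × cos 53.372° ≈ 111120 × 0.5966 ≈ 66296.1 m.
Rounding to N decimal places gives at most 0.5 × 10⁻ᴺ degrees of error, i.e. 0.5 × 10⁻ᴺ × 66296.1 m.
Setting 33148 × 10⁻ᴺ ≤ 214 gives 10ᴺ ≥ 154.9, i.e. N ≥ 2.19.
At 2 places the error can reach 331 m, but 3 places keeps it to 33.1 m.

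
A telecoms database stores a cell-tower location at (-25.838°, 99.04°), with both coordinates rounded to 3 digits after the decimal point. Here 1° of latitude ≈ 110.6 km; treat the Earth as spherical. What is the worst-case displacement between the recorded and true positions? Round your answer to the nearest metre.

74 metres

Rounding to 3 decimal places leaves each coordinate within ±0.0005° of the true value.
N–S: 0.0005° × 110600 m/° = 55.3 m.
Longitude error → 0.0005 × 110600 × cos 25.838° = 0.0005 × 110600 × 0.9000 ≈ 49.7717 m.
Combining orthogonally: (55.3² + 49.7717²)^½ ≈ 74.3996 m.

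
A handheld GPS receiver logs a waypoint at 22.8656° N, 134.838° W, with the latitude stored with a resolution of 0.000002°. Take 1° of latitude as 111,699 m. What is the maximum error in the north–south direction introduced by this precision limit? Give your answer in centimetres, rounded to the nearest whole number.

With a 0.000002° grid the true value lies within half a step, ±0.000002°/2 = ±1e-06°, of the stored one.
So the N–S error is at most 1e-06 × 111699 = 0.111699 m.
That is 0.111699 m = 11.17 cm.

11 centimetres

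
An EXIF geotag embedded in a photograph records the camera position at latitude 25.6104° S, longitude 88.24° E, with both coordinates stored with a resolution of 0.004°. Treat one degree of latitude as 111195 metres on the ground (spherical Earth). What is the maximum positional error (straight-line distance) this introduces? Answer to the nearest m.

299 m

With a 0.004° grid the true value lies within half a step, ±0.004°/2 = ±0.002°, of the stored one.
North–south component: 0.002° × 111195 = 222.39 m.
Longitude error → 0.002 × 111195 × cos 25.6104° = 0.002 × 111195 × 0.9018 ≈ 200.541 m.
Combining orthogonally: (222.39² + 200.541²)^½ ≈ 299.456 m.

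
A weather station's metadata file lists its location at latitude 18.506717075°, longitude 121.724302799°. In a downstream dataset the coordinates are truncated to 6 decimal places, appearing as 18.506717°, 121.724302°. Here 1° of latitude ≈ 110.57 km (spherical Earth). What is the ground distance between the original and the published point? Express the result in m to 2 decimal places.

0.08 m

The latitude changed by +0.000000075° and the longitude by +0.000000799°.
North–south shift: 0.000000075 × 110570 = 0.00829275 m.
East–west at this latitude: 0.000000799° × 110570 × cos 18.5067° ≈ 0.000000799 × 104852 = 0.0837768 m.
Distance: √(0.00829275² + 0.0837768²) ≈ 0.0841862 m.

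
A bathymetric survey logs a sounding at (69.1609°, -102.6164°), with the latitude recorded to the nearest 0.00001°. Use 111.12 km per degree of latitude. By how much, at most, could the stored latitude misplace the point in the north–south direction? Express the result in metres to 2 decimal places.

Rounding to 5 decimal places leaves the latitude within ±5e-06° of the true value.
North–south distance: 5e-06° × 111120 m/° = 0.5556 m.

0.56 metres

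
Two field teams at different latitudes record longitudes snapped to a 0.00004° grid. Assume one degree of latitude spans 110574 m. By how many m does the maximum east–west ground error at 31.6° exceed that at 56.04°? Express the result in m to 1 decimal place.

With a 0.00004° grid the true value lies within half a step, ±0.00004°/2 = ±2e-05°, of the stored one.
Error at 31.6° = 2e-05° × 110574 × cos 31.6° ≈ 2.2115 × 0.8517 = 1.8836 m.
Error at 56.04° = 2e-05° × 110574 × cos 56.04° ≈ 2.2115 × 0.5586 = 1.2354 m.
So the lower-latitude error exceeds the higher by 1.8836 − 1.2354 = 0.64821 m.

0.6 m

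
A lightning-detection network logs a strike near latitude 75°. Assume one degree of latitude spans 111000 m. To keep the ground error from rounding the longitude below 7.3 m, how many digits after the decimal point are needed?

4 decimal places

At 75° one degree of longitude covers 111000 × cos 75° ≈ 111000 × 0.2588 ≈ 28728.9 m.
N decimal places → at most half a unit in the last place, 0.5 × 10⁻ᴺ° = 28728.9/2 × 10⁻ᴺ m.
Setting 14364.5 × 10⁻ᴺ ≤ 7.3 gives 10ᴺ ≥ 1968, i.e. N ≥ 3.29.
N = 3 would give 14.4 m (too coarse); N = 4 gives 1.44 m ≤ 7.3 m.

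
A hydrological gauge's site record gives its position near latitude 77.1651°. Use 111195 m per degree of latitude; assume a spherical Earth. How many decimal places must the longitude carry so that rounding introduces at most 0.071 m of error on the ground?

At 77.1651° one degree of longitude covers 111195 × cos 77.1651° ≈ 111195 × 0.2221 ≈ 24701.1 m.
Rounding to N decimal places gives at most 0.5 × 10⁻ᴺ degrees of error, i.e. 0.5 × 10⁻ᴺ × 24701.1 m.
Need 0.5 × 24701.1 × 10⁻ᴺ ≤ 0.071 → 10⁻ᴺ ≤ 5.749e-06, so N ≥ 5.24.
N = 5 would give 0.124 m (too coarse); N = 6 gives 0.0124 m ≤ 0.071 m.

6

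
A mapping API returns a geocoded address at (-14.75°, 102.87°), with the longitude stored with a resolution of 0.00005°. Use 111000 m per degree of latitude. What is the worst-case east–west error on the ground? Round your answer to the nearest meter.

With a 0.00005° grid the true value lies within half a step, ±0.00005°/2 = ±2.5e-05°, of the stored one.
One degree of longitude at 14.75° is 111000 × cos 14.75° ≈ 111000 × 0.9670 = 107342 m.
So at most 2.5e-05° × 107342 ≈ 2.68355 m east–west.

3 meters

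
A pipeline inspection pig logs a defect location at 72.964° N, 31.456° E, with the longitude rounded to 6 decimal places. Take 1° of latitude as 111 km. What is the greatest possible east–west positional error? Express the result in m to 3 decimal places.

Rounding to 6 decimal places leaves the longitude within ±5e-07° of the true value.
At latitude 72.964° a degree of longitude spans 111000 m × cos 72.964° = 111000 × 0.2930 ≈ 32519.9 m.
East–west error: 5e-07° × 32519.9 m/° ≈ 0.01626 m.

0.016 m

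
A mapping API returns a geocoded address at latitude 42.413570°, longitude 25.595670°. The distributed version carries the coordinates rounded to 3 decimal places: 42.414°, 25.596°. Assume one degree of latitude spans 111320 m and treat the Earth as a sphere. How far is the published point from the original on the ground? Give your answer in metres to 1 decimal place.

55.0 metres

The latitude changed by -0.000430° and the longitude by -0.000330°.
N–S: -0.000430° × 111320 m/° = -47.8676 m.
East–west at this latitude: -0.000330° × 111320 × cos 42.414° ≈ -0.000330 × 82186.5 = -27.1215 m.
Hypotenuse of the two orthogonal shifts: √(47.8676² + 27.1215²) = 55.0171 m.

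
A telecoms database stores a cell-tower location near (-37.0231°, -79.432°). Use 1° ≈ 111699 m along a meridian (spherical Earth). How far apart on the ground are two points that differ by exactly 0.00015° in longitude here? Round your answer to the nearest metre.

13 metres

0.00015° of longitude at 37.0231° is 0.00015 × 111699 × cos 37.0231° ≈ 0.00015 × 89179.7 = 13.377 m.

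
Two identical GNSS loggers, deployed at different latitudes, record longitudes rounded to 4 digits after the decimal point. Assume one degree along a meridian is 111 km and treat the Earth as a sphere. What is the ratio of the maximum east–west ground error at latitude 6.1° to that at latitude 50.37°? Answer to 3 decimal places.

Rounding to 4 decimal places leaves the longitude within ±5e-05° of the true value.
Error at 6.1° = 5e-05° × 111000 × cos 6.1° ≈ 5.55 × 0.9943 = 5.5186 m.
Error at 50.37° = 5e-05° × 111000 × cos 50.37° ≈ 5.55 × 0.6378 = 3.5399 m.
The ratio reduces to cos 6.1° / cos 50.37° = 0.9943/0.6378 ≈ 1.5589.

1.559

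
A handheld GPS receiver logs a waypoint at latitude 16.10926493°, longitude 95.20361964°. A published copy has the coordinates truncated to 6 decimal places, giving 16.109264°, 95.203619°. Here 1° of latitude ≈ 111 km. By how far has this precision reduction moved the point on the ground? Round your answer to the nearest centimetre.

12 centimetres

The latitude changed by +0.00000093° and the longitude by +0.00000064°.
N–S: 0.00000093° × 111000 m/° = 0.10323 m.
E–W at 16.1093°: 0.00000064° × 111000 × cos 16.1093° = 0.00000064 × 111000 × 0.9607 ≈ 0.0682506 m.
Distance: √(0.10323² + 0.0682506²) ≈ 0.123752 m.
That is 0.123752 m = 12.375 cm.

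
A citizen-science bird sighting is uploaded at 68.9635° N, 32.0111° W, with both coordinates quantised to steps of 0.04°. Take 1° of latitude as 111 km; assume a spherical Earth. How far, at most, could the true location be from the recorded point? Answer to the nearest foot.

With a 0.04° grid the true value lies within half a step, ±0.04°/2 = ±0.02°, of the stored one.
N–S: 0.02° × 111000 m/° = 2220 m.
East–west component at 68.9635°: 0.02° × 111000 × cos 68.9635° ≈ 0.02 × 39844.8 ≈ 796.897 m.
Worst case both components are at the extreme and orthogonal: √(2220² + 796.897²) ≈ 2358.7 m.
Converting: 2358.7 m × 3.2808 ft/m ≈ 7738.5 ft.

7739 feet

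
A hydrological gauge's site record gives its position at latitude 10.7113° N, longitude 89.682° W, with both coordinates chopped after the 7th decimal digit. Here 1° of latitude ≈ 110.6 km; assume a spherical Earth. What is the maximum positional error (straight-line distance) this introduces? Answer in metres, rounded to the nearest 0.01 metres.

0.02 metres

Truncating at 7 decimal places can drop up to a full unit in the last place, so each coordinate may be off by as much as 1e-07°.
Latitude error → 1e-07 × 110600 = 0.01106 m along the meridian.
E–W at 10.7113°: 1e-07° × 110600 × cos 10.7113° = 1e-07 × 110600 × 0.9826 ≈ 0.0108673 m.
Combining orthogonally: (0.01106² + 0.0108673²)^½ ≈ 0.0155055 m.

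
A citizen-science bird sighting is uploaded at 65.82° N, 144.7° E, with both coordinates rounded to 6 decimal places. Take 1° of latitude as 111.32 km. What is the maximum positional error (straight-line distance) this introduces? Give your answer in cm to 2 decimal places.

Rounding to 6 decimal places leaves each coordinate within ±5e-07° of the true value.
Latitude error → 5e-07 × 111320 = 0.05566 m along the meridian.
East–west component at 65.82°: 5e-07° × 111320 × cos 65.82° ≈ 5e-07 × 45597.2 ≈ 0.0227986 m.
Combining orthogonally: (0.05566² + 0.0227986²)^½ ≈ 0.0601482 m.
That is 0.0601482 m = 6.0148 cm.

6.01 cm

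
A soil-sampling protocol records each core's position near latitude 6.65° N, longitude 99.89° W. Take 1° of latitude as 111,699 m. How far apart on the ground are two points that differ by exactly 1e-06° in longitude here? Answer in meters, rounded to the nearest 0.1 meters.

0.1 meters

At 6.65° a degree of longitude is 111699 × cos 6.65° ≈ 110947 m, so 1e-06° corresponds to 0.110947 m.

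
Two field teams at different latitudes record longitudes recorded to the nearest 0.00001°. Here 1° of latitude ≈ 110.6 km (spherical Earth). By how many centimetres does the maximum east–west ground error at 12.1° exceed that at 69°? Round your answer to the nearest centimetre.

34 centimetres

Rounding to 5 decimal places leaves the longitude within ±5e-06° of the true value.
Error at 12.1° = 5e-06° × 110600 × cos 12.1° ≈ 0.553 × 0.9778 = 0.54071 m.
At 69°: 5e-06° × 110600 × cos 69° = 5e-06 × 110600 × 0.3584 ≈ 0.19818 m.
So the lower-latitude error exceeds the higher by 0.54071 − 0.19818 = 0.34254 m.
That is 0.342537 m = 34.254 cm.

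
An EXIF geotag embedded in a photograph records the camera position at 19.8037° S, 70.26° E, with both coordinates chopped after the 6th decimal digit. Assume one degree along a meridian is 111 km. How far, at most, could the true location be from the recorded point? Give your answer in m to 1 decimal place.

Truncating at 6 decimal places can drop up to a full unit in the last place, so each coordinate may be off by as much as 1e-06°.
N–S: 1e-06° × 111000 m/° = 0.111 m.
Longitude error → 1e-06 × 111000 × cos 19.8037° = 1e-06 × 111000 × 0.9409 ≈ 0.104435 m.
The two errors are perpendicular, so the maximum displacement is √(0.111² + 0.104435²) ≈ 0.152406 m.

0.2 m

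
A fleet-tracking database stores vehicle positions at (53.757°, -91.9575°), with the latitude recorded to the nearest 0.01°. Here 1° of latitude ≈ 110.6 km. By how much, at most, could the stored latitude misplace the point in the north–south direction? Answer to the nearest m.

Rounding to 2 decimal places leaves the latitude within ±0.005° of the true value.
Along the meridian that is 0.005° × 110600 m/° = 553 m.

553 m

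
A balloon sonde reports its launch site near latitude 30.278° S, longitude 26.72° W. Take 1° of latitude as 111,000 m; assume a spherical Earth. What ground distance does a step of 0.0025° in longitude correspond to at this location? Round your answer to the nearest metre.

240 metres

0.0025° of longitude at 30.278° is 0.0025 × 111000 × cos 30.278° ≈ 0.0025 × 95858.4 = 239.646 m.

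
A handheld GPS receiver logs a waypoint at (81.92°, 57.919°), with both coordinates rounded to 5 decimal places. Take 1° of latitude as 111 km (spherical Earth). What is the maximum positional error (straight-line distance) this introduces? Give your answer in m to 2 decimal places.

0.56 m

Rounding to 5 decimal places leaves each coordinate within ±5e-06° of the true value.
N–S: 5e-06° × 111000 m/° = 0.555 m.
E–W at 81.92°: 5e-06° × 111000 × cos 81.92° = 5e-06 × 111000 × 0.1406 ≈ 0.0780084 m.
Combining orthogonally: (0.555² + 0.0780084²)^½ ≈ 0.560455 m.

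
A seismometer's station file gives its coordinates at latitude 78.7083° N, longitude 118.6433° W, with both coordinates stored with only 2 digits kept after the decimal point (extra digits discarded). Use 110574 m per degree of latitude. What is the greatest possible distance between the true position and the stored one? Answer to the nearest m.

Truncating at 2 decimal places can drop up to a full unit in the last place, so each coordinate may be off by as much as 0.01°.
N–S: 0.01° × 110574 m/° = 1105.74 m.
East–west component at 78.7083°: 0.01° × 110574 × cos 78.7083° ≈ 0.01 × 21650.8 ≈ 216.508 m.
The two errors are perpendicular, so the maximum displacement is √(1105.74² + 216.508²) ≈ 1126.74 m.

1127 m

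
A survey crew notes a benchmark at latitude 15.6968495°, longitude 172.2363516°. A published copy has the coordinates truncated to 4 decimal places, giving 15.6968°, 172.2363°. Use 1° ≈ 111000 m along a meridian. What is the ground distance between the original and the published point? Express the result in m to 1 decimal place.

The latitude changed by +0.0000495° and the longitude by +0.0000516°.
North–south shift: 0.0000495 × 111000 = 5.4945 m.
E–W at 15.6968°: 0.0000516° × 111000 × cos 15.6968° = 0.0000516 × 111000 × 0.9627 ≈ 5.514 m.
Distance: √(5.4945² + 5.514²) ≈ 7.7842 m.

7.8 m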